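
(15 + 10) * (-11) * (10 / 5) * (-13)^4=-15708550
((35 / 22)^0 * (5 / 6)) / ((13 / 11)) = 55 / 78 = 0.71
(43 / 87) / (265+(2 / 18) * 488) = 129 / 83317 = 0.00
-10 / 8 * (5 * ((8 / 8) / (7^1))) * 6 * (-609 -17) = 23475 / 7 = 3353.57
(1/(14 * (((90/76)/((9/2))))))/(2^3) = 19/560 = 0.03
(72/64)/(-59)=-9/472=-0.02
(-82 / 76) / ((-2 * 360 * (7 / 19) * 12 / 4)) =41 / 30240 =0.00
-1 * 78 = -78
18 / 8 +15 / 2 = 39 / 4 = 9.75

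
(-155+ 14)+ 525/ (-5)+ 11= -235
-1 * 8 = -8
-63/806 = -0.08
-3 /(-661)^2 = -3 /436921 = -0.00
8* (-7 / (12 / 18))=-84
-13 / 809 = -0.02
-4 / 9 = -0.44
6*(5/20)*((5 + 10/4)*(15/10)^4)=3645/64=56.95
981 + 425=1406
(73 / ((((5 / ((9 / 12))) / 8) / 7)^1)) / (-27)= -22.71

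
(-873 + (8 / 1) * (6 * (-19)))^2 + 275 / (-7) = 22303300 / 7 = 3186185.71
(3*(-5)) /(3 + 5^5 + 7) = -1 /209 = -0.00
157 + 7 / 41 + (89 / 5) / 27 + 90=1371739 / 5535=247.83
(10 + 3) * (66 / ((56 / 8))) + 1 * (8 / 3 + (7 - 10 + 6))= 2693 / 21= 128.24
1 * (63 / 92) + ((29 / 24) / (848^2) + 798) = 317034257563 / 396945408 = 798.68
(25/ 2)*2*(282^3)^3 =281956417306646564620800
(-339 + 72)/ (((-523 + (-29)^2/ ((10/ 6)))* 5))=267/ 92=2.90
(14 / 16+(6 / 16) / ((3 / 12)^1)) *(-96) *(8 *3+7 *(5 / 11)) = -68172 / 11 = -6197.45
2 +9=11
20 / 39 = 0.51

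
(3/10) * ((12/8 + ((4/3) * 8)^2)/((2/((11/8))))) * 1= 4565/192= 23.78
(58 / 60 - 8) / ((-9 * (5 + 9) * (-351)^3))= -211 / 163460622780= -0.00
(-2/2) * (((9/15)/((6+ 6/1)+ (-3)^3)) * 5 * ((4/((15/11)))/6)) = 22/225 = 0.10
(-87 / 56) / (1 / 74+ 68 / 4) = -3219 / 35252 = -0.09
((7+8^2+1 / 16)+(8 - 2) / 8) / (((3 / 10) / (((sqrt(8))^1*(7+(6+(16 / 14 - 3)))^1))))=74685*sqrt(2) / 14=7544.32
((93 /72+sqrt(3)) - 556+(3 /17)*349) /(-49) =201193 /19992 - sqrt(3) /49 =10.03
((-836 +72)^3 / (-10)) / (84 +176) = 55742968 / 325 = 171516.82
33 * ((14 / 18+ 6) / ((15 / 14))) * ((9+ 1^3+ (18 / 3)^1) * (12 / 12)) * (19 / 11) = 259616 / 45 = 5769.24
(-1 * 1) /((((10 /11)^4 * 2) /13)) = -190333 /20000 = -9.52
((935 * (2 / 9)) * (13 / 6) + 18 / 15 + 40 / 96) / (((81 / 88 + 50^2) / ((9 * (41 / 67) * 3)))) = 220063646 / 73727135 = 2.98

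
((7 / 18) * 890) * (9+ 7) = 49840 / 9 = 5537.78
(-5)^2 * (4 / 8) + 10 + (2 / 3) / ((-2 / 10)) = 115 / 6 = 19.17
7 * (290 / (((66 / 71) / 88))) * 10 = 5765200 / 3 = 1921733.33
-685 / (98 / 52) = -17810 / 49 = -363.47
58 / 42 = 29 / 21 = 1.38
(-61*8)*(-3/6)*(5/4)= 305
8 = 8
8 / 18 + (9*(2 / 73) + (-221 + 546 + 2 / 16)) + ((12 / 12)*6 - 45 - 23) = 1386617 / 5256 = 263.82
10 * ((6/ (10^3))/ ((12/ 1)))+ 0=1/ 200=0.00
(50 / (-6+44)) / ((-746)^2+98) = 25 / 10575666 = 0.00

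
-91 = -91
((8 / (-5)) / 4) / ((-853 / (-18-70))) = -176 / 4265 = -0.04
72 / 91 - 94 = -8482 / 91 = -93.21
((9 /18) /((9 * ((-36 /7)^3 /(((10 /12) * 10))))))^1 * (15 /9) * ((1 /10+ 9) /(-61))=780325 /922109184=0.00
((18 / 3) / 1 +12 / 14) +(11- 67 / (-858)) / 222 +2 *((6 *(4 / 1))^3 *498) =18358262851111 / 1333332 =13768710.91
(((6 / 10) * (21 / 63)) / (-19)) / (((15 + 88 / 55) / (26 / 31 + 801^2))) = -19889657 / 48887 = -406.85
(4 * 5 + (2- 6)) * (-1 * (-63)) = 1008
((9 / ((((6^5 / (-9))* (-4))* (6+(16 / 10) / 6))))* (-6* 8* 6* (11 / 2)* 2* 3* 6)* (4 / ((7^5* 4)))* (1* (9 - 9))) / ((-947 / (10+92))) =0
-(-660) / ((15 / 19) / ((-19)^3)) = -5734124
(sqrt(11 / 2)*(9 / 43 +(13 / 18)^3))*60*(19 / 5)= 2792221*sqrt(22) / 41796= 313.35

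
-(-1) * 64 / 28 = 16 / 7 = 2.29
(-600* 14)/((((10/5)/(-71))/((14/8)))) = 521850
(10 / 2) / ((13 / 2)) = 10 / 13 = 0.77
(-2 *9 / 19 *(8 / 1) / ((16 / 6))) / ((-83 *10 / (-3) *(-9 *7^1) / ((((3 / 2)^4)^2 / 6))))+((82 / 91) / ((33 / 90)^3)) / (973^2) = 331370364571821 / 462931557326318080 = 0.00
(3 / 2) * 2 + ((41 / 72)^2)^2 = 83447329 / 26873856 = 3.11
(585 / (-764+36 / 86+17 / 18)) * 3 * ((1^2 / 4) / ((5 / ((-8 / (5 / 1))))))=543348 / 2951405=0.18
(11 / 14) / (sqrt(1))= 11 / 14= 0.79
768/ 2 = 384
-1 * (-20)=20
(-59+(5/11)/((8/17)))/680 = -5107/59840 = -0.09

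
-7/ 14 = -1/ 2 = -0.50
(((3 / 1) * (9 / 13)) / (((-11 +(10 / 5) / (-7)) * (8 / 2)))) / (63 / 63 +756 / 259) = -6993 / 595660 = -0.01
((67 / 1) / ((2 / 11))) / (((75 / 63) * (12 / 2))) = 5159 / 100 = 51.59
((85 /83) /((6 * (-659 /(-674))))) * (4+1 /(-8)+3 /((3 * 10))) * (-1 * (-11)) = 3340007 /437576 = 7.63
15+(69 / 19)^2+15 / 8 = 86823 / 2888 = 30.06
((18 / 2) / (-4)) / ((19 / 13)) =-117 / 76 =-1.54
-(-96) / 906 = 16 / 151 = 0.11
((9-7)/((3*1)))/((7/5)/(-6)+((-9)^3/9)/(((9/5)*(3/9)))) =-20/4057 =-0.00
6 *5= 30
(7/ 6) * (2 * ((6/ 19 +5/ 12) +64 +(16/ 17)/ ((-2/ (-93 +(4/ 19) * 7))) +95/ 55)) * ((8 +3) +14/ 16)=163448635/ 53856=3034.92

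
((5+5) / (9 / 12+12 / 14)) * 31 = 1736 / 9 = 192.89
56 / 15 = 3.73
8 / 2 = 4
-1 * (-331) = 331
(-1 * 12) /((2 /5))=-30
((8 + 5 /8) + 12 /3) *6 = 303 /4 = 75.75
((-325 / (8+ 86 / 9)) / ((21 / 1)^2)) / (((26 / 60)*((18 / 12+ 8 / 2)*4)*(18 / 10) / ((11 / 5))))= -125 / 23226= -0.01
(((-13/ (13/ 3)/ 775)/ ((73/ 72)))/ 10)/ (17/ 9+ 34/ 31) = -972/ 7601125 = -0.00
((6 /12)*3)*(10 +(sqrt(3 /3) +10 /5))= 39 /2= 19.50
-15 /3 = -5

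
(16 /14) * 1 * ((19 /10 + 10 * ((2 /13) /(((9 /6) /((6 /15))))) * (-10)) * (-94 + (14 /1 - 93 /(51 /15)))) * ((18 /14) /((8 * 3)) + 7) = 123846325 /64974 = 1906.09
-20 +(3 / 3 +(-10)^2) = 81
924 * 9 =8316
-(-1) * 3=3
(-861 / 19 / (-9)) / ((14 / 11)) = 451 / 114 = 3.96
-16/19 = -0.84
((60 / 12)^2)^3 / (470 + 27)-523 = -491.56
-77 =-77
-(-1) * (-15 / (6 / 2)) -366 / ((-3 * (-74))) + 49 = 1567 / 37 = 42.35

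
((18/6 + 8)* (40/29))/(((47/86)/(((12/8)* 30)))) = 1702800/1363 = 1249.30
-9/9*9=-9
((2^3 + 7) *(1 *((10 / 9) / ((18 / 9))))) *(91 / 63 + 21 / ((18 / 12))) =3475 / 27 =128.70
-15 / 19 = -0.79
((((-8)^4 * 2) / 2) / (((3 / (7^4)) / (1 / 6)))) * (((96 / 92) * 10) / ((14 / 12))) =112394240 / 23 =4886706.09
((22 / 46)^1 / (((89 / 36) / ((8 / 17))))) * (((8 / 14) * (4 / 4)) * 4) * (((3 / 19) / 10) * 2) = 152064 / 23141335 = 0.01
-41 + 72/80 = -401/10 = -40.10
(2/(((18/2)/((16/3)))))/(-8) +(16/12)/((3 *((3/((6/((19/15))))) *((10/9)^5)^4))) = -80581010868487640791/1282500000000000000000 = -0.06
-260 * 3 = -780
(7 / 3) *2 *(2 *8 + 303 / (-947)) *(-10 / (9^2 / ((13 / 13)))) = -2078860 / 230121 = -9.03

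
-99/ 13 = -7.62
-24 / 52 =-0.46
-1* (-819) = 819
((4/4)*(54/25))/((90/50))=6/5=1.20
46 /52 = 23 /26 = 0.88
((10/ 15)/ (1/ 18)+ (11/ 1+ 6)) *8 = 232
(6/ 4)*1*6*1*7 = 63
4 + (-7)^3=-339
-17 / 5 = -3.40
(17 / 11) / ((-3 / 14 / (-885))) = 70210 / 11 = 6382.73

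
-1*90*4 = -360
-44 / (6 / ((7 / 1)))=-154 / 3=-51.33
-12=-12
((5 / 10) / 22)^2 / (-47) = -1 / 90992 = -0.00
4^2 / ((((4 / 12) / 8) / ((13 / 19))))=262.74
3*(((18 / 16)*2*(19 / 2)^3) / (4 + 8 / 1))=61731 / 128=482.27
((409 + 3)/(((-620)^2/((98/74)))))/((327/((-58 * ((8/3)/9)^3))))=-37468928/5721424423425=-0.00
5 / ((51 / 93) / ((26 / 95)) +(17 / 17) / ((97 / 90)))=78182 / 45839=1.71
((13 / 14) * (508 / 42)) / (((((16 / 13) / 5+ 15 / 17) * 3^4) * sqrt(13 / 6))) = 140335 * sqrt(78) / 14848029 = 0.08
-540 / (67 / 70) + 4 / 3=-113132 / 201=-562.85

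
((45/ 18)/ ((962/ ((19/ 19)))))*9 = 45/ 1924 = 0.02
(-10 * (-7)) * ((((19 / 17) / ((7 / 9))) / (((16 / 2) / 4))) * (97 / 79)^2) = 8044695 / 106097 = 75.82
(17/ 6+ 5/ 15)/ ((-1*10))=-19/ 60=-0.32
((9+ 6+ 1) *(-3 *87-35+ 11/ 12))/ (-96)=3541/ 72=49.18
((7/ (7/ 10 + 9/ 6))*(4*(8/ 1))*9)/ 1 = 10080/ 11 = 916.36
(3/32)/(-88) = -3/2816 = -0.00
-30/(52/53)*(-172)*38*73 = 189658380/13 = 14589106.15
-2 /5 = -0.40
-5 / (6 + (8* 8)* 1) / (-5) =1 / 70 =0.01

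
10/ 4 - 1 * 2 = 0.50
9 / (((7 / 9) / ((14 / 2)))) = 81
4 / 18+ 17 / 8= 169 / 72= 2.35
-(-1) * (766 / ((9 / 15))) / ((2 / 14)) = 26810 / 3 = 8936.67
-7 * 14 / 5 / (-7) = 14 / 5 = 2.80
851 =851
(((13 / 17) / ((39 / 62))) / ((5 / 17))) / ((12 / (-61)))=-1891 / 90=-21.01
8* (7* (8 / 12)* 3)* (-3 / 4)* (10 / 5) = -168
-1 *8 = -8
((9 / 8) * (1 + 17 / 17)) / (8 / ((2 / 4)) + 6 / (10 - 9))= 0.10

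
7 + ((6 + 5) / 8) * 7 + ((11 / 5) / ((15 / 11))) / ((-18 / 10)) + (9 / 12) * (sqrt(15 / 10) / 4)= 3 * sqrt(6) / 32 + 16987 / 1080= 15.96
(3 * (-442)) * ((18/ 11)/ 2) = -11934/ 11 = -1084.91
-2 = -2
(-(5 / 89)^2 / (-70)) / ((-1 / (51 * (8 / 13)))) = -1020 / 720811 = -0.00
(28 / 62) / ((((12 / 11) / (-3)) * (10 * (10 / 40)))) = -77 / 155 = -0.50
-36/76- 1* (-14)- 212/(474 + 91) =141177/10735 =13.15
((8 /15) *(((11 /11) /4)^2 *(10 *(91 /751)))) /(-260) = -7 /45060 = -0.00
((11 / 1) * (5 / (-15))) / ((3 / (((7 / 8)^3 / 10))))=-0.08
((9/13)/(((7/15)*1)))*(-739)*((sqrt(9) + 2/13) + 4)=-9278145/1183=-7842.90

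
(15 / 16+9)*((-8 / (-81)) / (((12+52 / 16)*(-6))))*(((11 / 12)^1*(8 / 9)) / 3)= -1166 / 400221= -0.00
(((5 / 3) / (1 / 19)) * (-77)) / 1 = -7315 / 3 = -2438.33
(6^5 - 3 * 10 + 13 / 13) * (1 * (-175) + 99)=-588772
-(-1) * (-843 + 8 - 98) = -933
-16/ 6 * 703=-5624/ 3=-1874.67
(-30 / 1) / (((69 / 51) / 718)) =-366180 / 23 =-15920.87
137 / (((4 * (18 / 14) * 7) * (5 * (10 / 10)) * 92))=137 / 16560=0.01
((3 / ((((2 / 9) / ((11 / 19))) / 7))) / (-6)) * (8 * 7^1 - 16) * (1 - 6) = 34650 / 19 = 1823.68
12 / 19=0.63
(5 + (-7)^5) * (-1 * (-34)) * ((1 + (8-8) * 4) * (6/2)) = -1713804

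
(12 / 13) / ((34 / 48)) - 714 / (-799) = 2.20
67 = 67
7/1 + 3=10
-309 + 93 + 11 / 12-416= -7573 / 12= -631.08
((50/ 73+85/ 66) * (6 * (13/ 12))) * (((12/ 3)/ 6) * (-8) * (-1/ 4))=123565/ 7227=17.10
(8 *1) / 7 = 8 / 7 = 1.14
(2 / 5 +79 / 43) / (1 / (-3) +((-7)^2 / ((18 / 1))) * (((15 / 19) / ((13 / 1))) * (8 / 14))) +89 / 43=-92552 / 12685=-7.30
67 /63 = 1.06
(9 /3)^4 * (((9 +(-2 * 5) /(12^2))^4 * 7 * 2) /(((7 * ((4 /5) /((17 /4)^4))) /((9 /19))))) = 71385430271355605 /358612992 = 199059799.46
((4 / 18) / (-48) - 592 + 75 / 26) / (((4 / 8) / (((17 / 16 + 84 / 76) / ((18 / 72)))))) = -1090150091 / 106704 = -10216.58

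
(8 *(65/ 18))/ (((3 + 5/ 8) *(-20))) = -104/ 261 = -0.40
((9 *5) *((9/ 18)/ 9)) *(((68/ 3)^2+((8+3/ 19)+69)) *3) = 252625/ 57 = 4432.02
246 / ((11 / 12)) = 268.36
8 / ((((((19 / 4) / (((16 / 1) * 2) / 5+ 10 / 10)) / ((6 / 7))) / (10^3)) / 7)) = 1420800 / 19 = 74778.95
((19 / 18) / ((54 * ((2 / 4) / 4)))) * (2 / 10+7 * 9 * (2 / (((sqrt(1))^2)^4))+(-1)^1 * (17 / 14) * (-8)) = 180766 / 8505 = 21.25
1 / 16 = 0.06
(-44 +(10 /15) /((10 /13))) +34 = -137 /15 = -9.13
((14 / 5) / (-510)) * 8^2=-448 / 1275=-0.35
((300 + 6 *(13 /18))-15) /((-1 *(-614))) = 434 /921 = 0.47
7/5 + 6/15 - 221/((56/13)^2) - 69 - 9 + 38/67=-91968747/1050560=-87.54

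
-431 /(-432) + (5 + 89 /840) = 92287 /15120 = 6.10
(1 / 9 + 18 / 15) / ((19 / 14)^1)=826 / 855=0.97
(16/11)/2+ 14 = 162/11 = 14.73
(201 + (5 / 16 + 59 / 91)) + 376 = 841511 / 1456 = 577.96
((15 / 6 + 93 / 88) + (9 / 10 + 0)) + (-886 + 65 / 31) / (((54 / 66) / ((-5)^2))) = -3314973881 / 122760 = -27003.70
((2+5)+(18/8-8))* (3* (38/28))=285/56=5.09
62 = 62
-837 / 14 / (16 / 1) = -837 / 224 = -3.74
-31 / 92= -0.34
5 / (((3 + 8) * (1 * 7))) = 5 / 77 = 0.06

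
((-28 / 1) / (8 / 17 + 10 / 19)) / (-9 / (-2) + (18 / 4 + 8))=-38 / 23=-1.65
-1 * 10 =-10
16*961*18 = 276768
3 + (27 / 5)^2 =804 / 25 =32.16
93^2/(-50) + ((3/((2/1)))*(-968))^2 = 105406551/50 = 2108131.02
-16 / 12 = -4 / 3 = -1.33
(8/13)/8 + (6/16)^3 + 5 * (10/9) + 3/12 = 355543/59904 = 5.94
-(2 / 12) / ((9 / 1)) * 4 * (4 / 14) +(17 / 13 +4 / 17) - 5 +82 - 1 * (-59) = 5744149 / 41769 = 137.52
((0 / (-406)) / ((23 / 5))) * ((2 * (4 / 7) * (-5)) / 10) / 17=0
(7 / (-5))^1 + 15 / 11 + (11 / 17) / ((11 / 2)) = 76 / 935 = 0.08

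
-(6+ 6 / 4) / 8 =-15 / 16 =-0.94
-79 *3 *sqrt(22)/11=-237 *sqrt(22)/11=-101.06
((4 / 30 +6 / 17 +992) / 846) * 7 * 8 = 7086352 / 107865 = 65.70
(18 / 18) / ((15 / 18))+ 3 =21 / 5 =4.20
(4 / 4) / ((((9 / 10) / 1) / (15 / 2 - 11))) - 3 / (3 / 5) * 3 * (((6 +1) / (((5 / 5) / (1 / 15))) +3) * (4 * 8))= -15011 / 9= -1667.89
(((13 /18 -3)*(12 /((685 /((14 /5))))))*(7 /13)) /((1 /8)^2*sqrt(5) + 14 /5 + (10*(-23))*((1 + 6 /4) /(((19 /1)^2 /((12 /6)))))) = 67024611584*sqrt(5) /10514371144173 + 2756735270912 /17523951906955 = 0.17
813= 813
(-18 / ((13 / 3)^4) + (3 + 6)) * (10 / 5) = 511182 / 28561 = 17.90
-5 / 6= -0.83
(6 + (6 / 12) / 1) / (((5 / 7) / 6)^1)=273 / 5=54.60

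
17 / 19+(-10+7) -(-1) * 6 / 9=-82 / 57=-1.44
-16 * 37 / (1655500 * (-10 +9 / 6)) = 296 / 7035875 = 0.00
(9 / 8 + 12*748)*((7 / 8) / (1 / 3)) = 1508157 / 64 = 23564.95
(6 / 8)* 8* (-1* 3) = -18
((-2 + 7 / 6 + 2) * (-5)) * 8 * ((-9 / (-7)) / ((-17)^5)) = 60 / 1419857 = 0.00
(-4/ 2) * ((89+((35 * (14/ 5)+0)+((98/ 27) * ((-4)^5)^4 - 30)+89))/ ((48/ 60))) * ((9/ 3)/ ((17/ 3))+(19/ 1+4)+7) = -304593466314760.95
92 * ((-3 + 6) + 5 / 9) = 2944 / 9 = 327.11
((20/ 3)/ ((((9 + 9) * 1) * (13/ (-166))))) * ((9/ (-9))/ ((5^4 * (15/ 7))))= 2324/ 658125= 0.00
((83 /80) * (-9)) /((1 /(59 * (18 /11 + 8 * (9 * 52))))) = -907947873 /440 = -2063517.89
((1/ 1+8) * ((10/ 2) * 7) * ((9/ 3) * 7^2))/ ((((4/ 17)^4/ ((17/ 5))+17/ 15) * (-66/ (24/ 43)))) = -345.24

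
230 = 230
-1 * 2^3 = -8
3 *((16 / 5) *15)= 144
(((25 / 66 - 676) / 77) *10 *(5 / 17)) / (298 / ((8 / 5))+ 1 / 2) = -262300 / 1898127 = -0.14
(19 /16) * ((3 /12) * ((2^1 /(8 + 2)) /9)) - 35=-34.99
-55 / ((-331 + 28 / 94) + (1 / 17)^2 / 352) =262966880 / 1581158257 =0.17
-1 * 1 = -1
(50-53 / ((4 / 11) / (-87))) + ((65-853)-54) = 47553 / 4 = 11888.25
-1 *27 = -27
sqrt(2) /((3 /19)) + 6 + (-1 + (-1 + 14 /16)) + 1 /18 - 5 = -5 /72 + 19 * sqrt(2) /3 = 8.89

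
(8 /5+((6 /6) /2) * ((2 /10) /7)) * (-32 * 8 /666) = -7232 /11655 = -0.62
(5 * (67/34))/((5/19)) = 1273/34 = 37.44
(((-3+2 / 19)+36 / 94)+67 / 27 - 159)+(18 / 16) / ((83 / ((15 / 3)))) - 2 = -2576962069 / 16009704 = -160.96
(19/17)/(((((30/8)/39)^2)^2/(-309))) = -42926497536/10625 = -4040140.94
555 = 555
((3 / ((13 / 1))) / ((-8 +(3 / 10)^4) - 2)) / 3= -10000 / 1298947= -0.01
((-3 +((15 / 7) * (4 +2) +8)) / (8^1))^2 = 15625 / 3136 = 4.98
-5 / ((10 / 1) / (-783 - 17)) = 400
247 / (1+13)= 247 / 14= 17.64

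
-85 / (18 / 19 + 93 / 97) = -156655 / 3513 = -44.59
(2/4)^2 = 1/4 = 0.25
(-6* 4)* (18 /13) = -432 /13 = -33.23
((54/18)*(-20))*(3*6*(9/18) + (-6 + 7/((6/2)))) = -320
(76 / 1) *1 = 76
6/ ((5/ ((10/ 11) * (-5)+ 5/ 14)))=-387/ 77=-5.03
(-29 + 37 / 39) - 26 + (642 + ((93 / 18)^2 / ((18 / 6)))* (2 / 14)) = 5790853 / 9828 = 589.22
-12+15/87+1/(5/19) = -1164/145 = -8.03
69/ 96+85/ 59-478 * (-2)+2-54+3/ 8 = 1711537/ 1888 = 906.53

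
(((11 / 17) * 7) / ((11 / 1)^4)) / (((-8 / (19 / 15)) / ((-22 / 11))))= 133 / 1357620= 0.00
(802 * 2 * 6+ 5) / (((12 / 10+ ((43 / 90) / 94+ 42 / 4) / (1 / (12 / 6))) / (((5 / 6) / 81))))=11314075 / 2536623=4.46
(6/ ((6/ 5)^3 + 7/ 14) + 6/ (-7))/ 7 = 7158/ 27293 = 0.26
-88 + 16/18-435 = -4699/9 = -522.11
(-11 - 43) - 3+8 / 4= -55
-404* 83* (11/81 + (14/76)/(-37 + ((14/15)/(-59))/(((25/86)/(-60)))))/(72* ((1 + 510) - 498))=-167349300871/35839019268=-4.67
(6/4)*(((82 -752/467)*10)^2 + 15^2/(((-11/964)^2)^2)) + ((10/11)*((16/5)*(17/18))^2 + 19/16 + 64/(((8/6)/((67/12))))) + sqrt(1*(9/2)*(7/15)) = sqrt(210)/10 + 411919008186988263364663/20690905997520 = 19908215148.55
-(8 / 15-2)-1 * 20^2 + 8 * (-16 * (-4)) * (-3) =-29018 / 15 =-1934.53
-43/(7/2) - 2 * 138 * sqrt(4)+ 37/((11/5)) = -42155/77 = -547.47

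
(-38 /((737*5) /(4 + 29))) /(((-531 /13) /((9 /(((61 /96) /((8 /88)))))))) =142272 /13262315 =0.01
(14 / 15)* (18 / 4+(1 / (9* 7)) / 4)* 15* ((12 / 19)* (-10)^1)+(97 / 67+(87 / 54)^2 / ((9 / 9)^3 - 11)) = -1637671273 / 4124520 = -397.06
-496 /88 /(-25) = 62 /275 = 0.23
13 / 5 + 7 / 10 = 33 / 10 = 3.30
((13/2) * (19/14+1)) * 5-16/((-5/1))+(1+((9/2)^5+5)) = 2162819/1120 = 1931.09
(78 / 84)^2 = 169 / 196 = 0.86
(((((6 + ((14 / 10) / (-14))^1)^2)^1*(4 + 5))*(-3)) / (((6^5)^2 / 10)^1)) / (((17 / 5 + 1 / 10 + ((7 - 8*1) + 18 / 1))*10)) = -3481 / 4590950400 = -0.00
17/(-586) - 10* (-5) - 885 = -489327/586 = -835.03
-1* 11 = -11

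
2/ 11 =0.18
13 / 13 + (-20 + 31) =12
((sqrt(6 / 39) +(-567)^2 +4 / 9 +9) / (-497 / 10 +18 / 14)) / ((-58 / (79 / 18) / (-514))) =-2056125619030 / 7960761-710605 * sqrt(26) / 11498877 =-258282.86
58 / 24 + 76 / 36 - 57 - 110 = -5849 / 36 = -162.47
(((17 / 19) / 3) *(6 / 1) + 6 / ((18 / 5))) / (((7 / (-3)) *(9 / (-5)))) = 985 / 1197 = 0.82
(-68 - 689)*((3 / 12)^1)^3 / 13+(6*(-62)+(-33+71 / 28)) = -2349251 / 5824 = -403.37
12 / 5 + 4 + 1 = 37 / 5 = 7.40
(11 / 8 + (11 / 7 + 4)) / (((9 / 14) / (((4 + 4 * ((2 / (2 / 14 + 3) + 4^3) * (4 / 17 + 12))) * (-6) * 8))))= -921618800 / 561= -1642814.26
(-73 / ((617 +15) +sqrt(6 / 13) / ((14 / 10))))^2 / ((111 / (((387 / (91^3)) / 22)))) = 2363619453567 / 842411128770265025972 -543078390 * sqrt(78) / 1113186134446421641463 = 0.00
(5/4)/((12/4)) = 5/12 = 0.42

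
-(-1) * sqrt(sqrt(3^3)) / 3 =3^(3 / 4) / 3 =0.76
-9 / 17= -0.53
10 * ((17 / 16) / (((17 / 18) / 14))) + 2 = 319 / 2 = 159.50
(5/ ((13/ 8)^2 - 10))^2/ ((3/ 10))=1024000/ 665523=1.54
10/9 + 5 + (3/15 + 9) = 689/45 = 15.31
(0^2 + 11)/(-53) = -11/53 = -0.21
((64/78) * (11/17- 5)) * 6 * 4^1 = -18944/221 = -85.72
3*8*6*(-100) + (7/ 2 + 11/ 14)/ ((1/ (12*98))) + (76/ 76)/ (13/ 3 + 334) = -9500397/ 1015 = -9360.00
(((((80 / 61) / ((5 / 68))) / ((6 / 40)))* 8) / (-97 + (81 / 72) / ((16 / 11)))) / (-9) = 22282240 / 20286099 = 1.10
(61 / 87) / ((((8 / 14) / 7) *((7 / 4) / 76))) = 32452 / 87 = 373.01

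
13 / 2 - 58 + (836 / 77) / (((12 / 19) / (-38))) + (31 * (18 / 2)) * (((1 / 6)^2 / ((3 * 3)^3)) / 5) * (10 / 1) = -3596170 / 5103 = -704.72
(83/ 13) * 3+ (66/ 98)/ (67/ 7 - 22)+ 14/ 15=793006/ 39585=20.03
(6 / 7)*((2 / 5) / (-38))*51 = -306 / 665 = -0.46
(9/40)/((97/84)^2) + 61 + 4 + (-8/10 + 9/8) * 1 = 24649221/376360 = 65.49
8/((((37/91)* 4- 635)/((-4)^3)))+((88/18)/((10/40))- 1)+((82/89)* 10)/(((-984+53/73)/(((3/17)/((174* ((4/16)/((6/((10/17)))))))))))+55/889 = 1659591195181292978/85434060175285563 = 19.43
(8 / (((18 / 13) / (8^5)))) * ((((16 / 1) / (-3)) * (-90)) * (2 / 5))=109051904 / 3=36350634.67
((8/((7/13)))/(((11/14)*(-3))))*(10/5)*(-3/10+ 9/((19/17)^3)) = -29230448/377245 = -77.48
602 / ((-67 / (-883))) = 531566 / 67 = 7933.82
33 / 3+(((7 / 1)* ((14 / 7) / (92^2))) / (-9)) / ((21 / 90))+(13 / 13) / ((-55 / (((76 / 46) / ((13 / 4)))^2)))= 648727537 / 59004660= 10.99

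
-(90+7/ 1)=-97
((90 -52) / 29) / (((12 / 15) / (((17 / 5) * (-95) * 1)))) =-30685 / 58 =-529.05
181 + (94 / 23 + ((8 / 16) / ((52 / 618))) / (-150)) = 11065831 / 59800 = 185.05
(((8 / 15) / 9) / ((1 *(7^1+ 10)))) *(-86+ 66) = -32 / 459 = -0.07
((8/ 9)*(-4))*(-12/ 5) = 128/ 15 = 8.53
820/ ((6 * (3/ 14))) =5740/ 9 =637.78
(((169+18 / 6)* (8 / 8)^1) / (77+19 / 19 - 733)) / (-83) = 172 / 54365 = 0.00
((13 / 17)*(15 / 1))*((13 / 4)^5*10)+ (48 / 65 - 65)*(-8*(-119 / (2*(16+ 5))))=40134.71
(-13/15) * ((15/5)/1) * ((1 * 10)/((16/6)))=-39/4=-9.75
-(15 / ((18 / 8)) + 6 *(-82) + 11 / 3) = 1445 / 3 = 481.67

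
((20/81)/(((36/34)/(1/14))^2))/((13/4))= 1445/4179357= 0.00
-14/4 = -7/2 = -3.50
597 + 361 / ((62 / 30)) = 23922 / 31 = 771.68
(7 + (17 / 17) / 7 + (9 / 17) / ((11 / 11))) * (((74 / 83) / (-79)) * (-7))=814 / 1343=0.61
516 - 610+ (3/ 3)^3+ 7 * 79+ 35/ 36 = 16595/ 36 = 460.97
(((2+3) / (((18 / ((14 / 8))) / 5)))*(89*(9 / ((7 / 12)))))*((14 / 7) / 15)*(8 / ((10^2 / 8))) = 1424 / 5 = 284.80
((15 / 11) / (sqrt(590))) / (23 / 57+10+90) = 171 * sqrt(590) / 7428454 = 0.00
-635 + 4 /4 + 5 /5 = -633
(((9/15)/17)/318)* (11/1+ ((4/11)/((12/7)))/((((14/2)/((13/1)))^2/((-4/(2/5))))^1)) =851/2081310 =0.00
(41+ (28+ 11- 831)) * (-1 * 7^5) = 12622057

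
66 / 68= 33 / 34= 0.97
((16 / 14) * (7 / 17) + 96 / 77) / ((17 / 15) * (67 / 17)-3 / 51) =30 / 77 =0.39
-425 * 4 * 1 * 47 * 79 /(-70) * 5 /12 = 1578025 /42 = 37572.02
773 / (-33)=-773 / 33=-23.42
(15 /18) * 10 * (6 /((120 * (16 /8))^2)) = 1 /1152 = 0.00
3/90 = 1/30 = 0.03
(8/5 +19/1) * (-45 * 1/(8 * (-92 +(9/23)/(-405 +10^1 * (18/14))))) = 2167635/1721032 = 1.26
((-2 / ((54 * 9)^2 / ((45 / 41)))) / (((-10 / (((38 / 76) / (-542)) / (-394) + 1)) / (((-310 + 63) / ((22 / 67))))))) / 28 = -15671903 / 627687615744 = -0.00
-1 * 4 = -4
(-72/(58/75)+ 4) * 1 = -89.10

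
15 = 15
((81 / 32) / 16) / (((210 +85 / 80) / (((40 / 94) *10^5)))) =5062500 / 158719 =31.90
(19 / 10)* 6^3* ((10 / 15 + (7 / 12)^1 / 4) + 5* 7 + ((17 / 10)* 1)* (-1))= 1399977 / 100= 13999.77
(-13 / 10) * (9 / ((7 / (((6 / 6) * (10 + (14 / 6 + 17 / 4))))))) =-7761 / 280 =-27.72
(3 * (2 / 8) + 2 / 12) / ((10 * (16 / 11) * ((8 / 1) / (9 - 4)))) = 121 / 3072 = 0.04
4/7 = 0.57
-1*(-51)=51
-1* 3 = -3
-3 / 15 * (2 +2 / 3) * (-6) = 16 / 5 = 3.20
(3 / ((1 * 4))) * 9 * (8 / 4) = 27 / 2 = 13.50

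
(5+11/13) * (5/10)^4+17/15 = 1169/780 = 1.50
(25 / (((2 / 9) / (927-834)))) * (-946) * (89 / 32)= -27527491.41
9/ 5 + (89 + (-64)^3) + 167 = -1309431/ 5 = -261886.20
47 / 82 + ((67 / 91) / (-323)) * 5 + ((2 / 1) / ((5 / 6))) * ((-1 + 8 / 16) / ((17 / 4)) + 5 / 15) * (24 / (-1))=-11.86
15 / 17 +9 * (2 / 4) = 183 / 34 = 5.38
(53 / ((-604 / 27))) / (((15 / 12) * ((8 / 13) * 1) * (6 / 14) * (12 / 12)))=-43407 / 6040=-7.19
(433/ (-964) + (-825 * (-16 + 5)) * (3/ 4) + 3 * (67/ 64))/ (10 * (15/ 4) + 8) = 105021113/ 701792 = 149.65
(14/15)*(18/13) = 84/65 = 1.29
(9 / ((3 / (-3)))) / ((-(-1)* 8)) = -9 / 8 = -1.12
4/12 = 0.33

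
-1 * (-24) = 24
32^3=32768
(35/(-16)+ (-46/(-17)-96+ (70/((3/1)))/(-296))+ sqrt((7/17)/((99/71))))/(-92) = 1.03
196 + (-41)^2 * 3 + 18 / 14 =36682 / 7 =5240.29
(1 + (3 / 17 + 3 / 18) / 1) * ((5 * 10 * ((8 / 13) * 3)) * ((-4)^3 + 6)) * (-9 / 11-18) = 135320.61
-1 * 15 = -15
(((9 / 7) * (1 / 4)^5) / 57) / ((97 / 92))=69 / 3302656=0.00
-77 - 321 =-398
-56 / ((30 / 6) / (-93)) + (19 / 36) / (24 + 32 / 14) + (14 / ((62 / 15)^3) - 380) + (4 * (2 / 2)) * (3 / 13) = 8500860127571 / 12826812960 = 662.74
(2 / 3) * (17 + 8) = 50 / 3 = 16.67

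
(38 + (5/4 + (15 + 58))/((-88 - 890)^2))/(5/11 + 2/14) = 1243856845/19554784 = 63.61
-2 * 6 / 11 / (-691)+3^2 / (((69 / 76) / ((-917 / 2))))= -794593062 / 174823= -4545.13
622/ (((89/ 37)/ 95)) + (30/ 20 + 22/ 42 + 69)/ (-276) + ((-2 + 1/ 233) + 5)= 5905797728009/ 240383304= 24568.25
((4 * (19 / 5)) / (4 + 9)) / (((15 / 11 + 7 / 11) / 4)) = 152 / 65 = 2.34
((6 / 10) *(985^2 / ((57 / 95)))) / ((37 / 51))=49481475 / 37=1337337.16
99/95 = 1.04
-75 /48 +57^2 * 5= 259895 /16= 16243.44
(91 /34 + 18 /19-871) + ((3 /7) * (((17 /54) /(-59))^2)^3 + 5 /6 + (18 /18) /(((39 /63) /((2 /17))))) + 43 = -8436906694906620746544934969 /10247013036412639381492416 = -823.35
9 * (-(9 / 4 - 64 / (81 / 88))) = 21799 / 36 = 605.53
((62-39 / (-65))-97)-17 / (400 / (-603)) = -3509 / 400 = -8.77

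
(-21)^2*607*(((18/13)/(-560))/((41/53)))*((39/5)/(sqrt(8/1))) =-54722871*sqrt(2)/32800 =-2359.45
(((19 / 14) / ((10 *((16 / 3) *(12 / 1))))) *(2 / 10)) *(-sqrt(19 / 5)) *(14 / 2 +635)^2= -1957779 *sqrt(95) / 56000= -340.75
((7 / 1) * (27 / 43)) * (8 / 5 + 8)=9072 / 215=42.20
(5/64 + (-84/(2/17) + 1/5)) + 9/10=-228103/320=-712.82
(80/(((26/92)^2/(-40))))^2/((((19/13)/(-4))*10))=-18339659776000/41743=-439346951.01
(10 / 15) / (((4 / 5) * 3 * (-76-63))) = -5 / 2502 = -0.00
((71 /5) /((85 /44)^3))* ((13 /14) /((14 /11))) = 216218288 /150460625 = 1.44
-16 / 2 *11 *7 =-616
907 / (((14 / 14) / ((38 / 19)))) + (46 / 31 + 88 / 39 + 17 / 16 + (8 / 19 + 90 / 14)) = 4696950877 / 2572752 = 1825.65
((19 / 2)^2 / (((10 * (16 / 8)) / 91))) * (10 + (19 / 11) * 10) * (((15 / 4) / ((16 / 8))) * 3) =22174425 / 352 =62995.53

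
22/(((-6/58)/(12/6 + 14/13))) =-25520/39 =-654.36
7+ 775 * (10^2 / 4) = 19382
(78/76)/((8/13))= 507/304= 1.67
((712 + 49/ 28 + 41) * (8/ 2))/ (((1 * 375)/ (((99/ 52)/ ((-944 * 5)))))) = -99627/ 30680000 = -0.00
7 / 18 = 0.39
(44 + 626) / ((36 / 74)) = 12395 / 9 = 1377.22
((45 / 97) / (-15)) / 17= -3 / 1649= -0.00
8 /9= 0.89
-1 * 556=-556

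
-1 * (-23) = 23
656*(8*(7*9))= 330624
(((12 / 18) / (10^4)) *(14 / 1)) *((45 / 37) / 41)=21 / 758500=0.00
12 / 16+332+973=5223 / 4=1305.75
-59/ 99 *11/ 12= -59/ 108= -0.55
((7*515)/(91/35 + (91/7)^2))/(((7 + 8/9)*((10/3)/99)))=292005/3692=79.09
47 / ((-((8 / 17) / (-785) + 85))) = -627215 / 1134317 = -0.55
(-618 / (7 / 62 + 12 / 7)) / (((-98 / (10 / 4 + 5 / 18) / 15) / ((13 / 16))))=399125 / 3416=116.84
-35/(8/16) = -70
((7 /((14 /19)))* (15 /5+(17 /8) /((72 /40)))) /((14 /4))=817 /72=11.35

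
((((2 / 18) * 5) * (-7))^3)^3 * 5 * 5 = -1970390966796875 / 387420489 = -5085923.49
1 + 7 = 8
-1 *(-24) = 24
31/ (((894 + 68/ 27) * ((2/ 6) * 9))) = 0.01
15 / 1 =15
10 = 10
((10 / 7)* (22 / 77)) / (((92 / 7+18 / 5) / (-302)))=-15100 / 2051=-7.36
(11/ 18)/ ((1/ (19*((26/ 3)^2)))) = 70642/ 81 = 872.12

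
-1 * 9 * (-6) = 54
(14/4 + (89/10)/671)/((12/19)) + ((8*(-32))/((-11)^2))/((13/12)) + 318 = 617188333/1919060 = 321.61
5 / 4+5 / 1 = 25 / 4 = 6.25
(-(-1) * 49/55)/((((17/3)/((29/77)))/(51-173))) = -74298/10285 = -7.22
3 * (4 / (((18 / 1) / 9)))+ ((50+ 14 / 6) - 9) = 148 / 3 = 49.33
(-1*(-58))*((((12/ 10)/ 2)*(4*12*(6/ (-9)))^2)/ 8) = 4454.40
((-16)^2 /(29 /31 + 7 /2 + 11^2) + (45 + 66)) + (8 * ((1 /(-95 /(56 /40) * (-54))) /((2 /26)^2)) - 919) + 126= -67782337886 /99740025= -679.59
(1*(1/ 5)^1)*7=7/ 5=1.40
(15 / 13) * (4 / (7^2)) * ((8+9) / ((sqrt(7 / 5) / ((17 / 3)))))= 5780 * sqrt(35) / 4459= 7.67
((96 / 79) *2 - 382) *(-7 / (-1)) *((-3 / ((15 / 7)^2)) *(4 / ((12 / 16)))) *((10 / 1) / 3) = 329126336 / 10665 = 30860.42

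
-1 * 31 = -31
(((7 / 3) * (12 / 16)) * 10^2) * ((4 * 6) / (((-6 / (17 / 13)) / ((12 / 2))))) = -71400 / 13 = -5492.31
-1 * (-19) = 19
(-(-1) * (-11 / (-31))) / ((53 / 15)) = 165 / 1643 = 0.10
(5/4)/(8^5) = 5/131072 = 0.00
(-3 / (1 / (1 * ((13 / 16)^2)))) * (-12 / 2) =1521 / 128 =11.88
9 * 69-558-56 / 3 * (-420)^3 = 1382976063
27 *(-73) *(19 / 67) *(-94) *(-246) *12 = -10391648112 / 67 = -155099225.55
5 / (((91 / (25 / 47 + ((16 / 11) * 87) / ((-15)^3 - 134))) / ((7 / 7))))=0.03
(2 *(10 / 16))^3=125 / 64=1.95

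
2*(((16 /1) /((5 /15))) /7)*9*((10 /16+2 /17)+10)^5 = 179727628493249127 /10177534976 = 17659249.41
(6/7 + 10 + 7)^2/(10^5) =5/1568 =0.00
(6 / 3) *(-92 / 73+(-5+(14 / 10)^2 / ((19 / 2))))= -419842 / 34675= -12.11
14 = 14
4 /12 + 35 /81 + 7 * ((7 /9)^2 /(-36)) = 1889 /2916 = 0.65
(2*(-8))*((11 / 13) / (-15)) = 176 / 195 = 0.90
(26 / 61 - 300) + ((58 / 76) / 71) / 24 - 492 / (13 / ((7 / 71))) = -15574188235 / 51348336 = -303.30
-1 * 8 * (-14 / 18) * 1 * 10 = 560 / 9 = 62.22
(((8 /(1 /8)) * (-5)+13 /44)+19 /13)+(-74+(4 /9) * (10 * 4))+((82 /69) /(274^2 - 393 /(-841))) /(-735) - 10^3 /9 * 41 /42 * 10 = -8017610226989881607 /5494820855984460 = -1459.12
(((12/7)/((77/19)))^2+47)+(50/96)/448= 42107316487/892480512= 47.18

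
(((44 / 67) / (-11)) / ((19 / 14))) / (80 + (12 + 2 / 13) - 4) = -364 / 729429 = -0.00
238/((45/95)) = 4522/9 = 502.44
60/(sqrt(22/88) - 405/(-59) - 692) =-2360/26929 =-0.09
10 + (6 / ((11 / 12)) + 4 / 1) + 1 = 237 / 11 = 21.55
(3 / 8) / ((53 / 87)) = 261 / 424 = 0.62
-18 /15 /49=-0.02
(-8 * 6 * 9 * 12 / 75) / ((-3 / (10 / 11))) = 1152 / 55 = 20.95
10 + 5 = 15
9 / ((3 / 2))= 6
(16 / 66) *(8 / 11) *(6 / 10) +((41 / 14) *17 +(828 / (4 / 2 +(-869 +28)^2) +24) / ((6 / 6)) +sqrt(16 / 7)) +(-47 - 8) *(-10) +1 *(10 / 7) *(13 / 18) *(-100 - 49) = 4 *sqrt(7) / 7 +402370921339 / 855812430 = 471.67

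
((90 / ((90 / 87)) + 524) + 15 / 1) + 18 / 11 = 627.64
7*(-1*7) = -49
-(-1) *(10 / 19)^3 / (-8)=-125 / 6859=-0.02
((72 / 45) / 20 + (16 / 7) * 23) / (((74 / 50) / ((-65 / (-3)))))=598910 / 777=770.80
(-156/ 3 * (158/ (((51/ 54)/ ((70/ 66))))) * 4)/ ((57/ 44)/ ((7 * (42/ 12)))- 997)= 676341120/ 18270053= 37.02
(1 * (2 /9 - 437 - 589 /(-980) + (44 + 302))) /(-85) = 795359 /749700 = 1.06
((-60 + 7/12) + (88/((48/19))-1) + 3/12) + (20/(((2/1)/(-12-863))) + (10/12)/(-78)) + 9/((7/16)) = -28680635/3276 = -8754.77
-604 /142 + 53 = 48.75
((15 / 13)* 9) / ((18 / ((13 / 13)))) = 15 / 26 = 0.58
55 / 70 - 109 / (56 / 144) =-559 / 2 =-279.50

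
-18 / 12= -3 / 2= -1.50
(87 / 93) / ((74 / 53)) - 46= -103987 / 2294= -45.33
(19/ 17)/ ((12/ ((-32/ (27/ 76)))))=-11552/ 1377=-8.39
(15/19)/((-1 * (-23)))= 15/437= 0.03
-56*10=-560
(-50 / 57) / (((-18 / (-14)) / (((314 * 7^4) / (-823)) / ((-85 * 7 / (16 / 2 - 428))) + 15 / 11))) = 1287310150 / 2924119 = 440.24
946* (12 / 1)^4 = 19616256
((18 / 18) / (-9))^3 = -1 / 729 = -0.00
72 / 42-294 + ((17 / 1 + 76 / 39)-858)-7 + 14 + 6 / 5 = -1533082 / 1365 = -1123.14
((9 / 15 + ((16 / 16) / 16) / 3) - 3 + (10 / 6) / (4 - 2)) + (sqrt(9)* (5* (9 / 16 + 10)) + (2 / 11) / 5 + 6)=43013 / 264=162.93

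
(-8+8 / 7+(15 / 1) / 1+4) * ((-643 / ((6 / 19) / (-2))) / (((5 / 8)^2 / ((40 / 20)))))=26584192 / 105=253182.78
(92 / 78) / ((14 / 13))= 23 / 21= 1.10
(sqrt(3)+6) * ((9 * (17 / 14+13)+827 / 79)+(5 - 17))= 139795 * sqrt(3) / 1106+419385 / 553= 977.31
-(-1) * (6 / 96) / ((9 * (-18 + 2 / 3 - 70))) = -1 / 12576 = -0.00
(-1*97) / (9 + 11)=-97 / 20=-4.85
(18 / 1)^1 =18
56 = 56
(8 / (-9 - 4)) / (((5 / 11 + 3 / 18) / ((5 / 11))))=-240 / 533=-0.45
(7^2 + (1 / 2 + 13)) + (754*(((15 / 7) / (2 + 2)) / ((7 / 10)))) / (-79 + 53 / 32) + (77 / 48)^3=3526911991 / 59609088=59.17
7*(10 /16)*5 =175 /8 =21.88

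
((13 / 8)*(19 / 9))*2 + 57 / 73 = 20083 / 2628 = 7.64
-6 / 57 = -0.11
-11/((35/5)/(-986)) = 10846/7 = 1549.43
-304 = -304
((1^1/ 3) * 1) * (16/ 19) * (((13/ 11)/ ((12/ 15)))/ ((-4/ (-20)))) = 1300/ 627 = 2.07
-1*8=-8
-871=-871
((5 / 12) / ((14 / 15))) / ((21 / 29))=725 / 1176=0.62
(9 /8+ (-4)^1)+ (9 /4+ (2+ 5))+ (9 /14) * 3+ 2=577 /56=10.30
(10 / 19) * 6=60 / 19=3.16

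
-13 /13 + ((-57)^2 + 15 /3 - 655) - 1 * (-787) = 3385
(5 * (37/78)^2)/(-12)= -6845/73008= -0.09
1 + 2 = 3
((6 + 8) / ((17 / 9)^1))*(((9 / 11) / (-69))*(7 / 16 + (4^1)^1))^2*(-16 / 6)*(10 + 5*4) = -14291235 / 8705224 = -1.64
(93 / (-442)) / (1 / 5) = -465 / 442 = -1.05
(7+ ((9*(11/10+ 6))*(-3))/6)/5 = -499/100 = -4.99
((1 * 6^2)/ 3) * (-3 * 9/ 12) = -27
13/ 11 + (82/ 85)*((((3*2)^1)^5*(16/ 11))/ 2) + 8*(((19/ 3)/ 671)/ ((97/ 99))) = 30189912997/ 5532395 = 5456.93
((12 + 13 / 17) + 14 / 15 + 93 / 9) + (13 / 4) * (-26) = -30839 / 510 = -60.47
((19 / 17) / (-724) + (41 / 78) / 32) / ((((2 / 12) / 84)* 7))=342903 / 320008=1.07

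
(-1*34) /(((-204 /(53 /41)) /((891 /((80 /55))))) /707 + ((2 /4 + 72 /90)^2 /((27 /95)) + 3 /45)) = -4896710280 /865939801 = -5.65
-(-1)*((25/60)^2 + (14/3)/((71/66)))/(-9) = -46127/92016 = -0.50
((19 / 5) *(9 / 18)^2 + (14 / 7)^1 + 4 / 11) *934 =340443 / 110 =3094.94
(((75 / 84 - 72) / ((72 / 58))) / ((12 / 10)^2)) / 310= -288695 / 2249856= -0.13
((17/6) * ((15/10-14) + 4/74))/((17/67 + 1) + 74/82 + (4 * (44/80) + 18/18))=-71682965/10887916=-6.58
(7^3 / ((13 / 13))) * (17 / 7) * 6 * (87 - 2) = 424830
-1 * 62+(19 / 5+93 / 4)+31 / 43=-34.23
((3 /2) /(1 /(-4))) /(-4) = 3 /2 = 1.50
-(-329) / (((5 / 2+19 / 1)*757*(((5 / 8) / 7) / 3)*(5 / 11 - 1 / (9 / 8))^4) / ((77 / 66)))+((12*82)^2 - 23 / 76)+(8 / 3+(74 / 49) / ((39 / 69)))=78250096704227281897573 / 80813225491269180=968283.30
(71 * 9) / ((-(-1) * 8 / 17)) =10863 / 8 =1357.88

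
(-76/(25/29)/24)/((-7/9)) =1653/350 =4.72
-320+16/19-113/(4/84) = -51151/19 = -2692.16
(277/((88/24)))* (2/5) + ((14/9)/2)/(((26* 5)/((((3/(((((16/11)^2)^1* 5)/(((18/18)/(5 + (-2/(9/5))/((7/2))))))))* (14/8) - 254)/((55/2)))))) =1465832237381/48597120000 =30.16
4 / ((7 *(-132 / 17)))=-17 / 231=-0.07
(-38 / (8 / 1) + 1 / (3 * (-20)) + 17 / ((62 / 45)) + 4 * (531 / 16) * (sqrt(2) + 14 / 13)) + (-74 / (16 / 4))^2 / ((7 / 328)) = 16375.13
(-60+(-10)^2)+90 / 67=2770 / 67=41.34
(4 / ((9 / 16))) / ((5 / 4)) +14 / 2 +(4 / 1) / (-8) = 1097 / 90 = 12.19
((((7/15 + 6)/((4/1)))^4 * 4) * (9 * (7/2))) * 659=408385573253/720000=567202.19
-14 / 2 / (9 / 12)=-28 / 3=-9.33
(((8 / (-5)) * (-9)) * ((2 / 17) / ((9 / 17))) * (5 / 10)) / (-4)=-2 / 5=-0.40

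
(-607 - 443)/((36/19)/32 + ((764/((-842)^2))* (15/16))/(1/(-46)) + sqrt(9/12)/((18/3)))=7280480843722800/11252267173069 - 47630470949212200* sqrt(3)/11252267173069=-6684.69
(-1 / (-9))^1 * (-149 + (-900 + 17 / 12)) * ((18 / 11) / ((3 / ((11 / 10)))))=-69.84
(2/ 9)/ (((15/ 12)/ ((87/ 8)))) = 29/ 15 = 1.93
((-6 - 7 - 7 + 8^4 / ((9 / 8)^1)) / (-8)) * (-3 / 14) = 8147 / 84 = 96.99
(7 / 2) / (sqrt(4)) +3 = 19 / 4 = 4.75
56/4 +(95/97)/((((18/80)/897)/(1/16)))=150173/582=258.03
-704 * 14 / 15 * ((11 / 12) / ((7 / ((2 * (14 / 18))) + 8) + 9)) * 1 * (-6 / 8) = 13552 / 645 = 21.01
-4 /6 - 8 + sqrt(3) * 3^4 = -26 /3 + 81 * sqrt(3) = 131.63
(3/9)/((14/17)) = 17/42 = 0.40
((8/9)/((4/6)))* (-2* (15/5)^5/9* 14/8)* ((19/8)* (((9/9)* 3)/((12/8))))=-1197/2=-598.50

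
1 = 1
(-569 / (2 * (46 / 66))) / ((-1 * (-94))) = -18777 / 4324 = -4.34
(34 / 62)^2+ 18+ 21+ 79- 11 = 103116 / 961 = 107.30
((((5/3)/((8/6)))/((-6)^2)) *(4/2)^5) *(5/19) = 50/171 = 0.29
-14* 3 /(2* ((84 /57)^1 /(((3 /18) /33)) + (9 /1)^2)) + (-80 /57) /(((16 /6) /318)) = -7510507 /44859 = -167.42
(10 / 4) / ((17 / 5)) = 0.74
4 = 4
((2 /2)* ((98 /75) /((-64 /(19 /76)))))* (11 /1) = -539 /9600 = -0.06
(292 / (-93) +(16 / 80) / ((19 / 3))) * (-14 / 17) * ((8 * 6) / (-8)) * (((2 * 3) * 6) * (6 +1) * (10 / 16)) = -24220602 / 10013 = -2418.92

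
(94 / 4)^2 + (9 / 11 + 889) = 63451 / 44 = 1442.07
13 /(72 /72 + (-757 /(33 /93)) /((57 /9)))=-2717 /70192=-0.04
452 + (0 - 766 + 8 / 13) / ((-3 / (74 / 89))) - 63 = 601.13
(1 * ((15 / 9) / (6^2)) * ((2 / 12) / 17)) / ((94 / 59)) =295 / 1035504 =0.00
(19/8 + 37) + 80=955/8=119.38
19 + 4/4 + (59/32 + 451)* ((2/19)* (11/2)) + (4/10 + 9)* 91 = 3458221/3040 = 1137.57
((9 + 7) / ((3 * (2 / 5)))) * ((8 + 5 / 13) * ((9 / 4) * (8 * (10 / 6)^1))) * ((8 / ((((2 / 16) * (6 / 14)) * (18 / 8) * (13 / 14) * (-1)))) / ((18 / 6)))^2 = 27442177638400 / 14414517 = 1903787.52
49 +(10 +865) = 924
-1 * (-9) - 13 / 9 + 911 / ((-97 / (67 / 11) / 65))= -3710.72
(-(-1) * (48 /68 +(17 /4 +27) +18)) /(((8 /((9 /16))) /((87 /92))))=2659851 /800768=3.32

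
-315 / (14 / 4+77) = -3.91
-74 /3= -24.67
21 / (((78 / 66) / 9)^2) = 205821 / 169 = 1217.88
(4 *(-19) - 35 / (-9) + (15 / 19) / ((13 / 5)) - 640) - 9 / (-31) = -49032781 / 68913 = -711.52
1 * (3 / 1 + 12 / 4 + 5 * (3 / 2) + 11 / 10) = 73 / 5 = 14.60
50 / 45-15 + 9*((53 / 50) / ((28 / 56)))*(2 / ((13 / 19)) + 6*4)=58477 / 117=499.80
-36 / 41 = -0.88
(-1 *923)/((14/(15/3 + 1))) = -2769/7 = -395.57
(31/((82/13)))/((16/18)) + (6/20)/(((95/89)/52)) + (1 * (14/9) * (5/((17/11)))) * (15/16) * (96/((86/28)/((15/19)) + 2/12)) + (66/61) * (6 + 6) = 3321286510579/22942173200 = 144.77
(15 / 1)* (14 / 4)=105 / 2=52.50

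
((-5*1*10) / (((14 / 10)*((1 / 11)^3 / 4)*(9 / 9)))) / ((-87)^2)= -1331000 / 52983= -25.12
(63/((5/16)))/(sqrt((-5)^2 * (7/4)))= 288 * sqrt(7)/25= 30.48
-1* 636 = -636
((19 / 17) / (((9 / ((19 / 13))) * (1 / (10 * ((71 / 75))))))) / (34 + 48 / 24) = 25631 / 537030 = 0.05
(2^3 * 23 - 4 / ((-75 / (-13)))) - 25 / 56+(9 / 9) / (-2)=182.36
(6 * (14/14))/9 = 2/3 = 0.67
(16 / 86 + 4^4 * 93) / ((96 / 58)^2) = 107621929 / 12384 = 8690.40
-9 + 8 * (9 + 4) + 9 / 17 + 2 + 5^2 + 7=2202 / 17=129.53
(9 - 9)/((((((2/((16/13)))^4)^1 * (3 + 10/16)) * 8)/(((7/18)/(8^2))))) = 0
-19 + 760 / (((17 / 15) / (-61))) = -695723 / 17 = -40924.88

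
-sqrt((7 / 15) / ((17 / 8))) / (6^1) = -sqrt(3570) / 765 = -0.08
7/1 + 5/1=12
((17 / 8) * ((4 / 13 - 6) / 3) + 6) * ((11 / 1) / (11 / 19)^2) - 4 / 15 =183949 / 2860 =64.32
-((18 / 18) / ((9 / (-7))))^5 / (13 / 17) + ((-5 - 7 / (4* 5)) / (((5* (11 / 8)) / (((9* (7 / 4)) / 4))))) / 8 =-0.01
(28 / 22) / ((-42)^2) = 1 / 1386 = 0.00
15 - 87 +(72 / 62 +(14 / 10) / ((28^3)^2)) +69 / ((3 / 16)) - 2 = 3149497344031 / 10670428160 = 295.16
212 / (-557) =-212 / 557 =-0.38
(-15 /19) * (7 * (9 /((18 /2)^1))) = -105 /19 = -5.53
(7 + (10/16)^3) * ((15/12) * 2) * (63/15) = 77889/1024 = 76.06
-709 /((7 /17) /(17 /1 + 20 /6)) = -735233 /21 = -35011.10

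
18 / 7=2.57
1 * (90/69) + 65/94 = 4315/2162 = 2.00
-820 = -820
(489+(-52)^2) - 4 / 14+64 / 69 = 1542529 / 483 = 3193.64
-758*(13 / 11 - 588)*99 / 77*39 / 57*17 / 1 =9731958210 / 1463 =6652056.19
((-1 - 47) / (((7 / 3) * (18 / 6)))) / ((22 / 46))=-14.34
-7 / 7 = -1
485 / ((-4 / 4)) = -485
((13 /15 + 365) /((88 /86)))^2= 3480528016 /27225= 127843.09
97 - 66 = 31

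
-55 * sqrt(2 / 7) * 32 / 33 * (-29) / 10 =464 * sqrt(14) / 21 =82.67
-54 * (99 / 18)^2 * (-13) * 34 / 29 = 722007 / 29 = 24896.79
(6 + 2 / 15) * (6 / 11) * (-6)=-1104 / 55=-20.07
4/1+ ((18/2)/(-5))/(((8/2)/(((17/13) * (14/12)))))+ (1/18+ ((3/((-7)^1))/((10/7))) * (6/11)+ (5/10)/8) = 336461/102960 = 3.27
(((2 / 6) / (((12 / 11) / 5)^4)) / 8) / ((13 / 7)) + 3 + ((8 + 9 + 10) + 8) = 309900391 / 6469632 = 47.90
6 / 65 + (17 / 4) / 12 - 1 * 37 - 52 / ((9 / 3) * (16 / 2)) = -40269 / 1040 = -38.72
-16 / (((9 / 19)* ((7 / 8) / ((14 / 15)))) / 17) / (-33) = 82688 / 4455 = 18.56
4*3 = 12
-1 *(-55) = 55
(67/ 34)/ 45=67/ 1530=0.04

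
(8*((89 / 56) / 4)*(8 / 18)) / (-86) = -89 / 5418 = -0.02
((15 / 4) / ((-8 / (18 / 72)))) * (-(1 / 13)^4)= 15 / 3655808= 0.00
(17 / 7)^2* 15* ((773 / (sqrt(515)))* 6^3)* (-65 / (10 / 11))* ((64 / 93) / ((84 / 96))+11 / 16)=-13242512398401* sqrt(515) / 4380796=-68599503.56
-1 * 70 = -70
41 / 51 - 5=-4.20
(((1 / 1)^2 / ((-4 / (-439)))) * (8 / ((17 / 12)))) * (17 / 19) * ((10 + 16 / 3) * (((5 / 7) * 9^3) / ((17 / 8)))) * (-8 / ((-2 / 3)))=56530275840 / 2261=25002333.41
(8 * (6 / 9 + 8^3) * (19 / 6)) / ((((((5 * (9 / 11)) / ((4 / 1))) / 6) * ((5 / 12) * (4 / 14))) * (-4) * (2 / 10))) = -36001504 / 45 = -800033.42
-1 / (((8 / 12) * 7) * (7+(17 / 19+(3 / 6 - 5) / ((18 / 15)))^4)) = -50043264 / 17156364071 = -0.00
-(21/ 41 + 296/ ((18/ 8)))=-48733/ 369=-132.07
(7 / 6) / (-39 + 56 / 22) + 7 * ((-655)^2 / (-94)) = -1806411572 / 56541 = -31948.70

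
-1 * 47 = -47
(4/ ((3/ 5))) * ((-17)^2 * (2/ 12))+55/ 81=26065/ 81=321.79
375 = 375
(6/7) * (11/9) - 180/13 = -3494/273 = -12.80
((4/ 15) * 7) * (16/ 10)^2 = 1792/ 375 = 4.78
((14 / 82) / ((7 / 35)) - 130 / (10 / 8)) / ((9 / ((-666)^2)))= -208422036 / 41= -5083464.29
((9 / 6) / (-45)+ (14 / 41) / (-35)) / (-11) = 53 / 13530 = 0.00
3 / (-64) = -3 / 64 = -0.05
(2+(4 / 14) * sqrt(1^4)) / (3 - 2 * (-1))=16 / 35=0.46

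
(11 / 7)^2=2.47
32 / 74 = 16 / 37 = 0.43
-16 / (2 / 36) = -288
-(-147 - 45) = 192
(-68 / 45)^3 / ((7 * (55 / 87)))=-9118528 / 11694375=-0.78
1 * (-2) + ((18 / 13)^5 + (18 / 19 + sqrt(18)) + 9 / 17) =3 * sqrt(2) + 547581947 / 119927639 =8.81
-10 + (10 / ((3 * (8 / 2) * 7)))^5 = -1306909195 / 130691232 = -10.00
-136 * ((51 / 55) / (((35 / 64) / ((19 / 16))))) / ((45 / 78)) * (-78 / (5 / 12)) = 4276127232 / 48125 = 88854.59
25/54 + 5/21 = 265/378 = 0.70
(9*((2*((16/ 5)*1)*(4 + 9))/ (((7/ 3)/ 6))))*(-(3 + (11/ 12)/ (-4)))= -26676/ 5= -5335.20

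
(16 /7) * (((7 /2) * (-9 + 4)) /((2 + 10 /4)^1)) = -80 /9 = -8.89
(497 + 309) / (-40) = -403 / 20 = -20.15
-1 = -1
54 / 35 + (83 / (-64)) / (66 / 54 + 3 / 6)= 27423 / 34720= 0.79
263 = 263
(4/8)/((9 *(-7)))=-1/126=-0.01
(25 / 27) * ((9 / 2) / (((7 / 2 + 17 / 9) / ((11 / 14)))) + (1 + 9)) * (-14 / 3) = -361775 / 7857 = -46.04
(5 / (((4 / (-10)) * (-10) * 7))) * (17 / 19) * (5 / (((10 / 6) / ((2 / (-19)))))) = -0.05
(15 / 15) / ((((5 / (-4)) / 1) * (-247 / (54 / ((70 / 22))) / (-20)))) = -9504 / 8645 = -1.10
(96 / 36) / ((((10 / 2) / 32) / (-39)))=-665.60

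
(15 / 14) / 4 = 15 / 56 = 0.27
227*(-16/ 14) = -1816/ 7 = -259.43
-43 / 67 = -0.64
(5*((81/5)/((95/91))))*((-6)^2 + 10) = 339066/95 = 3569.12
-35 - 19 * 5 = -130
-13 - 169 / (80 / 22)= -2379 / 40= -59.48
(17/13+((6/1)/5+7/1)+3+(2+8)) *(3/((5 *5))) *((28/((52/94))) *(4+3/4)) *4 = 54871278/21125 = 2597.46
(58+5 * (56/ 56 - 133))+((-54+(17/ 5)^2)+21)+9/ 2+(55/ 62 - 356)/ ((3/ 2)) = -1326307/ 1550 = -855.68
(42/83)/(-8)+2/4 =145/332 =0.44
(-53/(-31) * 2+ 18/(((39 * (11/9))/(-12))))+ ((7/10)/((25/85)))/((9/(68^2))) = 1218533174/997425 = 1221.68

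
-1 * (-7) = 7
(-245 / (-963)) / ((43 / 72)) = 1960 / 4601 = 0.43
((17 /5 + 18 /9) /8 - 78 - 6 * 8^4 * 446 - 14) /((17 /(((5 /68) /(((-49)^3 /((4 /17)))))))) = 438439493 /4624076296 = 0.09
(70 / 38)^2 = 1225 / 361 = 3.39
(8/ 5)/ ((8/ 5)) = 1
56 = 56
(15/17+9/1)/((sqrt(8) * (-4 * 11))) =-21 * sqrt(2)/374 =-0.08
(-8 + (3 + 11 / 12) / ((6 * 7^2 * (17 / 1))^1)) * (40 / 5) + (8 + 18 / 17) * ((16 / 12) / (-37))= -17841709 / 277389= -64.32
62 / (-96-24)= -31 / 60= -0.52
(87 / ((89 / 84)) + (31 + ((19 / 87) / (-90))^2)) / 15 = 617196728429 / 81847381500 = 7.54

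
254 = 254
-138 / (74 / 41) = -2829 / 37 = -76.46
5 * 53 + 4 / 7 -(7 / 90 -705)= 611411 / 630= 970.49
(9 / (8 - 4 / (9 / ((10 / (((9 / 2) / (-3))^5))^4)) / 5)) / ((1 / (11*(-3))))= -9320174703873 / 242659868872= -38.41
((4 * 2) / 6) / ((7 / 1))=4 / 21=0.19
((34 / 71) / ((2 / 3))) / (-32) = -51 / 2272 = -0.02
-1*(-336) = 336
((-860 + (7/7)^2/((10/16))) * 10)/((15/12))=-34336/5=-6867.20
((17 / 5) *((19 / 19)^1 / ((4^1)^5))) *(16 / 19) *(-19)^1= -17 / 320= -0.05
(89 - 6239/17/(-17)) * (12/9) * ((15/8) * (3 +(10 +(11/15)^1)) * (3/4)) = 48410/17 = 2847.65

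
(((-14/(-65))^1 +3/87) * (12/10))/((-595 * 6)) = -471/5607875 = -0.00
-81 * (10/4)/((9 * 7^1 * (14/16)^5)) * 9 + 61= 541069/117649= 4.60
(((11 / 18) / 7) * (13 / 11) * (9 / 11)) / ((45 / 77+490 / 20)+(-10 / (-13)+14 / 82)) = 6929 / 2136133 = 0.00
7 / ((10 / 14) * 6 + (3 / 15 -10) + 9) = 245 / 122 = 2.01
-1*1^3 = -1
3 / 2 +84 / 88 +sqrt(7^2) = 9.45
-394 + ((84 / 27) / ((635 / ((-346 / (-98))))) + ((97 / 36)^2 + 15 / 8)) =-2216999677 / 5760720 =-384.85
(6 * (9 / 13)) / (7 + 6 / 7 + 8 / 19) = 2394 / 4771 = 0.50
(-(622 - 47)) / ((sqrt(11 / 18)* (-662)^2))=-1725* sqrt(22) / 4820684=-0.00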